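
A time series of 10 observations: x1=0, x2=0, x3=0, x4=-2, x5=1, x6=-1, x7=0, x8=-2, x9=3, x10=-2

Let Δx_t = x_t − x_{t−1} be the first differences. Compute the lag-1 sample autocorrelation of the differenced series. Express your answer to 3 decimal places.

-0.704

First differences Δx: 0, 0, -2, 3, -2, 1, -2, 5, -5
Mean of differences = -0.2222
Numerator Σ(Δx_t−Δx̄)(Δx_{t+1}−Δx̄) = -50.3827
Denominator Σ(Δx_t−Δx̄)² = 71.5556
r_1(Δx) = -50.3827 / 71.5556 = -0.704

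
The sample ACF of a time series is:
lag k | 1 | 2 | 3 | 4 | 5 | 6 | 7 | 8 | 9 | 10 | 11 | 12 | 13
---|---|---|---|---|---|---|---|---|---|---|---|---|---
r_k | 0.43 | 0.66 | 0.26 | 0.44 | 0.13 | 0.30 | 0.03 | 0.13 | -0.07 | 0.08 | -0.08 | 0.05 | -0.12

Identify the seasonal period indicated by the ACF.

2

The largest autocorrelation is r_2 = 0.66, with a weaker echo at lag 4 (0.44); the remaining lags stay at or below 0.43.
The dominant spike at lag 2 indicates a seasonal period of 2.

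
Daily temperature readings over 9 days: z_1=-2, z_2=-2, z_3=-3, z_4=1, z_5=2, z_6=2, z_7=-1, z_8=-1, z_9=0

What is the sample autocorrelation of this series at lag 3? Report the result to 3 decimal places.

Mean z̄ = (-2 − 2 − 3 + 1 + 2 + 2 − 1 − 1 + 0)/9 = -0.4444
Σ(z_t−z̄)(z_{t+3}−z̄) = (-2.2469) + (-3.8025) + (-6.2469) + (-0.8025) + (-1.3580) + (1.0864) = -13.3704
Denominator Σ(z_t−z̄)² = 26.2222
r_3 = -13.3704 / 26.2222 = -0.510

-0.510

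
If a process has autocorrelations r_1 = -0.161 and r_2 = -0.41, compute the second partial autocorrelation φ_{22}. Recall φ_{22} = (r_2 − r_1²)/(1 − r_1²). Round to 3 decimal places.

-0.448

φ_{22} = (r_2 − r_1²) / (1 − r_1²)
r_1² = (-0.161)² = 0.025921
Numerator = -0.41 − 0.0259 = -0.4359; denominator = 1 − 0.0259 = 0.9741
φ_{22} = -0.4359 / 0.9741 = -0.448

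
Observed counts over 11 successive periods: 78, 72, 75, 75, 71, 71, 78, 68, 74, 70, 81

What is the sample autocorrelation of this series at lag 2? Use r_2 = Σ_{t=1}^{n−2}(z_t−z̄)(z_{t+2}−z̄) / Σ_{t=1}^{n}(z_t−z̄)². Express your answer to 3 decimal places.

Mean z̄ = (78 + 72 + 75 + 75 + 71 + 71 + 78 + 68 + 74 + 70 + 81)/11 = 73.9091
Numerator Σ_{t=1}^{9}(z_t−z̄)(z_{t+2}−z̄) = 25.4380
Denominator Σ(z_t−z̄)² = 156.9091
r_2 = 25.4380 / 156.9091 = 0.162

0.162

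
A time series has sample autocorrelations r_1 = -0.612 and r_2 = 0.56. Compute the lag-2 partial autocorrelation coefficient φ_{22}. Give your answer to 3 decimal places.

φ_{22} = (r_2 − r_1²) / (1 − r_1²)
r_1² = (-0.612)² = 0.374544
Numerator = 0.56 − 0.3745 = 0.1855; denominator = 1 − 0.3745 = 0.6255
φ_{22} = 0.1855 / 0.6255 = 0.297

0.297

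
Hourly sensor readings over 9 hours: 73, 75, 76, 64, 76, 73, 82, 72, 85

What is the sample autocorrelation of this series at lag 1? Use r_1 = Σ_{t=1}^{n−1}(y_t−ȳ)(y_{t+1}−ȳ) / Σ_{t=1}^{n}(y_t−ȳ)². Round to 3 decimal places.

Mean ȳ = (73 + 75 + 76 + 64 + 76 + 73 + 82 + 72 + 85)/9 = 75.1111
Numerator Σ_{t=1}^{8}(y_t−ȳ)(y_{t+1}−ȳ) = -88.2346
Denominator Σ(y_t−ȳ)² = 288.8889
r_1 = -88.2346 / 288.8889 = -0.305

-0.305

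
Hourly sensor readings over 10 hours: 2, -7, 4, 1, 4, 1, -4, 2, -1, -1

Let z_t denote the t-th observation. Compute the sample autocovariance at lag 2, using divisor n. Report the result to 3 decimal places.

Mean z̄ = (2 − 7 + 4 + 1 + 4 + 1 − 4 + 2 − 1 − 1)/10 = 0.1000
Σ_{t=1}^{8}(z_t−z̄)(z_{t+2}−z̄) = 5.1800
γ_2 = 5.1800 / 10 = 0.518

0.518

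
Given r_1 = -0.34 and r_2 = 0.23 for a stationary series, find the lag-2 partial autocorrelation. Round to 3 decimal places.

0.129

φ_{22} = (r_2 − r_1²) / (1 − r_1²)
r_1² = (-0.34)² = 0.1156
Numerator = 0.23 − 0.1156 = 0.1144; denominator = 1 − 0.1156 = 0.8844
φ_{22} = 0.1144 / 0.8844 = 0.129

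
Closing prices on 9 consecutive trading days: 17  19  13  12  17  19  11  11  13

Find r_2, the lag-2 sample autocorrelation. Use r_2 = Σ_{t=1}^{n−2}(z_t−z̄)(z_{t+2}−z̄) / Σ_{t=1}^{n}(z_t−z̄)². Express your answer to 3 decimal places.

-0.559

Mean z̄ = (17 + 19 + 13 + 12 + 17 + 19 + 11 + 11 + 13)/9 = 14.6667
Numerator Σ_{t=1}^{7}(z_t−z̄)(z_{t+2}−z̄) = -49.2222
Denominator Σ(z_t−z̄)² = 88.0000
r_2 = -49.2222 / 88.0000 = -0.559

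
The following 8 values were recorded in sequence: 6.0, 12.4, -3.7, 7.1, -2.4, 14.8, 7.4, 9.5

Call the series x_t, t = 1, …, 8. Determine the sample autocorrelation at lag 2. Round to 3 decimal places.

Mean x̄ = (6.0 + 12.4 − 3.7 + 7.1 − 2.4 + 14.8 + 7.4 + 9.5)/8 = 6.3875
Deviations from mean: -0.3875, 6.0125, -10.0875, 0.7125, -8.7875, 8.4125, 1.0125, 3.1125
Numerator Σ_{t=1}^{6}(x_t−x̄)(x_{t+2}−x̄) = 120.1172
Denominator Σ(x_t−x̄)² = 297.2688
r_2 = 120.1172 / 297.2688 = 0.404

0.404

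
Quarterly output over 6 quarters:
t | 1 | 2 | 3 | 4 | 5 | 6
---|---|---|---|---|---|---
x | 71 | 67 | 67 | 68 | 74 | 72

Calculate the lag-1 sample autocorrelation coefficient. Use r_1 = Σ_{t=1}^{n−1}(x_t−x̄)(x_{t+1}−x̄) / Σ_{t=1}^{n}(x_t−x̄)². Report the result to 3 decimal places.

Mean x̄ = (71 + 67 + 67 + 68 + 74 + 72)/6 = 69.8333
Deviations from mean: 1.1667, -2.8333, -2.8333, -1.8333, 4.1667, 2.1667
Numerator Σ_{t=1}^{5}(x_t−x̄)(x_{t+1}−x̄) = 11.3056
Denominator Σ(x_t−x̄)² = 42.8333
r_1 = 11.3056 / 42.8333 = 0.264

0.264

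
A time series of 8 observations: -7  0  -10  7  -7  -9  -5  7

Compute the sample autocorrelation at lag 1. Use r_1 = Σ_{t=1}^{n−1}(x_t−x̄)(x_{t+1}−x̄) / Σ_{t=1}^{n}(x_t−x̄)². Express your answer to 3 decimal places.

-0.385

Mean x̄ = (-7 + 0 − 10 + 7 − 7 − 9 − 5 + 7)/8 = -3.0000
Σ(x_t−x̄)(x_{t+1}−x̄) = (-12.0000) + (-21.0000) + (-70.0000) + (-40.0000) + (24.0000) + (12.0000) + (-20.0000) = -127.0000
Denominator Σ(x_t−x̄)² = 330.0000
r_1 = -127.0000 / 330.0000 = -0.385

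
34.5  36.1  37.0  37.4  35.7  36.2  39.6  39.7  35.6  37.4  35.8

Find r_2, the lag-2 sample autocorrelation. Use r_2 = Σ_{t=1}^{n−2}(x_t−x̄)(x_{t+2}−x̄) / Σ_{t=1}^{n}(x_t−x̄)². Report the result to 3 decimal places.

-0.253

Mean x̄ = (34.5 + 36.1 + 37.0 + 37.4 + 35.7 + 36.2 + 39.6 + 39.7 + 35.6 + 37.4 + 35.8)/11 = 36.8182
Numerator Σ_{t=1}^{9}(x_t−x̄)(x_{t+2}−x̄) = -6.7661
Denominator Σ(x_t−x̄)² = 26.7964
r_2 = -6.7661 / 26.7964 = -0.253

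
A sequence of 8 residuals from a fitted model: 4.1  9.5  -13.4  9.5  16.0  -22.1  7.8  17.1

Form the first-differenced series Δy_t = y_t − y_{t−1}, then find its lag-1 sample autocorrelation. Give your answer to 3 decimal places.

-0.456

First differences Δy: 5.4, -22.9, 22.9, 6.5, -38.1, 29.9, 9.3
Mean of differences = 1.8571
Numerator Σ(Δy_t−Δȳ)(Δy_{t+1}−Δȳ) = -1608.2818
Denominator Σ(Δy_t−Δȳ)² = 3528.1971
r_1(Δy) = -1608.2818 / 3528.1971 = -0.456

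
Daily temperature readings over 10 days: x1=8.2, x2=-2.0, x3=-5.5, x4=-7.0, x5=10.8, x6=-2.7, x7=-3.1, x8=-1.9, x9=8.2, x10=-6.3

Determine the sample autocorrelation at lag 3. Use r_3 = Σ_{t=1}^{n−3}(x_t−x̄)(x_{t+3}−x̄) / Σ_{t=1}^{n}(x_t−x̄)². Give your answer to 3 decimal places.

Mean x̄ = (8.2 − 2.0 − 5.5 − 7.0 + 10.8 − 2.7 − 3.1 − 1.9 + 8.2 − 6.3)/10 = -0.1300
Σ(x_t−x̄)(x_{t+3}−x̄) = (-57.2271) + (-20.4391) + (13.8009) + (20.4039) + (-19.3461) + (-21.4081) + (18.3249) = -65.8907
Denominator Σ(x_t−x̄)² = 394.4010
r_3 = -65.8907 / 394.4010 = -0.167

-0.167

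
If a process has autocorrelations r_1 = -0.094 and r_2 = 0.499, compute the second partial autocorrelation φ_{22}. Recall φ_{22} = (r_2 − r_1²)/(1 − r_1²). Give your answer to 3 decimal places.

φ_{22} = (r_2 − r_1²) / (1 − r_1²)
r_1² = (-0.094)² = 0.008836
Numerator = 0.499 − 0.0088 = 0.4902; denominator = 1 − 0.0088 = 0.9912
φ_{22} = 0.4902 / 0.9912 = 0.495

0.495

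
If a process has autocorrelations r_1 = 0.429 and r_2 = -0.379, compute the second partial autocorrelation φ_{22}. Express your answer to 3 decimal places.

φ_{22} = (r_2 − r_1²) / (1 − r_1²)
r_1² = (0.429)² = 0.184041
Numerator = -0.379 − 0.1840 = -0.5630; denominator = 1 − 0.1840 = 0.8160
φ_{22} = -0.5630 / 0.8160 = -0.690

-0.690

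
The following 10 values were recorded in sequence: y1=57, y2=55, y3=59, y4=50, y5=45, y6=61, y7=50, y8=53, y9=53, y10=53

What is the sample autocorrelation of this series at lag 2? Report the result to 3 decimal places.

-0.155

Mean ȳ = (57 + 55 + 59 + 50 + 45 + 61 + 50 + 53 + 53 + 53)/10 = 53.6000
Numerator Σ_{t=1}^{8}(y_t−ȳ)(y_{t+2}−ȳ) = -30.7200
Denominator Σ(y_t−ȳ)² = 198.4000
r_2 = -30.7200 / 198.4000 = -0.155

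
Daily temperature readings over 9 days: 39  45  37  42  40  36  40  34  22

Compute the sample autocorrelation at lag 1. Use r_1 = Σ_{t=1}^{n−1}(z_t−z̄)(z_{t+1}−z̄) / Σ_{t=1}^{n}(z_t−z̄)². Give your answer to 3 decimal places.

Mean z̄ = (39 + 45 + 37 + 42 + 40 + 36 + 40 + 34 + 22)/9 = 37.2222
Numerator Σ_{t=1}^{8}(z_t−z̄)(z_{t+1}−z̄) = 57.6173
Denominator Σ(z_t−z̄)² = 345.5556
r_1 = 57.6173 / 345.5556 = 0.167

0.167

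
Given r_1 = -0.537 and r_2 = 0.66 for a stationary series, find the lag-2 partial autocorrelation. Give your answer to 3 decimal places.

0.522

φ_{22} = (r_2 − r_1²) / (1 − r_1²)
r_1² = (-0.537)² = 0.288369
Numerator = 0.66 − 0.2884 = 0.3716; denominator = 1 − 0.2884 = 0.7116
φ_{22} = 0.3716 / 0.7116 = 0.522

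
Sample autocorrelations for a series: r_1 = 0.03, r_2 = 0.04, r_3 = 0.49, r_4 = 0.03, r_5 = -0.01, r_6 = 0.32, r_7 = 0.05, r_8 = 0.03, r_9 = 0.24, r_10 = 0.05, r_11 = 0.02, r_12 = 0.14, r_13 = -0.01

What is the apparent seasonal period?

The largest autocorrelation is r_3 = 0.49, with weaker echoes at lags 6 (0.32) and 9 (0.24); the remaining lags stay at or below 0.14.
The dominant spike at lag 3 indicates a seasonal period of 3.

3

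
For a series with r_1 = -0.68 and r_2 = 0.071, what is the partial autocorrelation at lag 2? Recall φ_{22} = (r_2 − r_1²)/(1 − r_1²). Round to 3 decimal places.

-0.728

φ_{22} = (r_2 − r_1²) / (1 − r_1²)
r_1² = (-0.68)² = 0.4624
Numerator = 0.071 − 0.4624 = -0.3914; denominator = 1 − 0.4624 = 0.5376
φ_{22} = -0.3914 / 0.5376 = -0.728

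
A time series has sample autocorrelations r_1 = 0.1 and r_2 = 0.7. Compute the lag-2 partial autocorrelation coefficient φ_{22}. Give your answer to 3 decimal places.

φ_{22} = (r_2 − r_1²) / (1 − r_1²)
r_1² = (0.1)² = 0.01
Numerator = 0.7 − 0.0100 = 0.6900; denominator = 1 − 0.0100 = 0.9900
φ_{22} = 0.6900 / 0.9900 = 0.697

0.697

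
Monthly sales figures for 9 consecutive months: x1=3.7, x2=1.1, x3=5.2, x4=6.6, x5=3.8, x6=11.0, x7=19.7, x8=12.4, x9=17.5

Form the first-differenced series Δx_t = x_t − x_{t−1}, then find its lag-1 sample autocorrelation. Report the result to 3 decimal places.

First differences Δx: -2.6, 4.1, 1.4, -2.8, 7.2, 8.7, -7.3, 5.1
Mean of differences = 1.7250
Numerator Σ(Δx_t−Δx̄)(Δx_{t+1}−Δx̄) = -89.5681
Denominator Σ(Δx_t−Δx̄)² = 216.3950
r_1(Δx) = -89.5681 / 216.3950 = -0.414

-0.414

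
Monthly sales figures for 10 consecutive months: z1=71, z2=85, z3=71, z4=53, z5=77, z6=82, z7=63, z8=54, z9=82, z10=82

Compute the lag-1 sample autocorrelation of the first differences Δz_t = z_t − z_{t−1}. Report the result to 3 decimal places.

-0.170

First differences Δz: 14, -14, -18, 24, 5, -19, -9, 28, 0
Mean of differences = 1.2222
Numerator Σ(Δz_t−Δz̄)(Δz_{t+1}−Δz̄) = -429.8272
Denominator Σ(Δz_t−Δz̄)² = 2529.5556
r_1(Δz) = -429.8272 / 2529.5556 = -0.170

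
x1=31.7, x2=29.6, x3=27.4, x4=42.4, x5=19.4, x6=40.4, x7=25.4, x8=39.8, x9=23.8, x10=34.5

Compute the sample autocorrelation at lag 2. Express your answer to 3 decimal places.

0.640

Mean x̄ = (31.7 + 29.6 + 27.4 + 42.4 + 19.4 + 40.4 + 25.4 + 39.8 + 23.8 + 34.5)/10 = 31.4400
Numerator Σ_{t=1}^{8}(x_t−x̄)(x_{t+2}−x̄) = 344.9808
Denominator Σ(x_t−x̄)² = 539.2440
r_2 = 344.9808 / 539.2440 = 0.640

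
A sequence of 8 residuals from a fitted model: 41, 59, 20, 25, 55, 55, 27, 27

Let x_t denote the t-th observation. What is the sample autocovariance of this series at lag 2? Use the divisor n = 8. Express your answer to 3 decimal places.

Mean x̄ = (41 + 59 + 20 + 25 + 55 + 55 + 27 + 27)/8 = 38.6250
Deviations: 2.3750, 20.3750, -18.6250, -13.6250, 16.3750, 16.3750, -11.6250, -11.6250
Σ_{t=1}^{6}(x_t−x̄)(x_{t+2}−x̄) = -1230.6563
γ_2 = -1230.6563 / 8 = -153.832

-153.832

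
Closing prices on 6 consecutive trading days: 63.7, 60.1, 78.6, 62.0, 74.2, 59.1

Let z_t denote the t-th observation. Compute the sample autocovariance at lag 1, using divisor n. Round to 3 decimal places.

Mean z̄ = (63.7 + 60.1 + 78.6 + 62.0 + 74.2 + 59.1)/6 = 66.2833
Σ_{t=1}^{5}(z_t−z̄)(z_{t+1}−z̄) = -203.7186
γ_1 = -203.7186 / 6 = -33.953

-33.953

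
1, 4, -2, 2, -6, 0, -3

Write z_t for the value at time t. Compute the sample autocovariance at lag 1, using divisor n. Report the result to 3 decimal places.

-3.067

Mean z̄ = (1 + 4 − 2 + 2 − 6 + 0 − 3)/7 = -0.5714
Σ_{t=1}^{6}(z_t−z̄)(z_{t+1}−z̄) = -21.4694
γ_1 = -21.4694 / 7 = -3.067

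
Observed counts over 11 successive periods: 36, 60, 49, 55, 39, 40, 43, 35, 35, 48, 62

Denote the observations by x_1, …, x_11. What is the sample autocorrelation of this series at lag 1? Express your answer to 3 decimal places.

0.088

Mean x̄ = (36 + 60 + 49 + 55 + 39 + 40 + 43 + 35 + 35 + 48 + 62)/11 = 45.6364
Numerator Σ_{t=1}^{10}(x_t−x̄)(x_{t+1}−x̄) = 86.2314
Denominator Σ(x_t−x̄)² = 980.5455
r_1 = 86.2314 / 980.5455 = 0.088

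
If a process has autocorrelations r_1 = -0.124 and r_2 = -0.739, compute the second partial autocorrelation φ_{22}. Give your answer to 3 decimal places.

φ_{22} = (r_2 − r_1²) / (1 − r_1²)
r_1² = (-0.124)² = 0.015376
Numerator = -0.739 − 0.0154 = -0.7544; denominator = 1 − 0.0154 = 0.9846
φ_{22} = -0.7544 / 0.9846 = -0.766

-0.766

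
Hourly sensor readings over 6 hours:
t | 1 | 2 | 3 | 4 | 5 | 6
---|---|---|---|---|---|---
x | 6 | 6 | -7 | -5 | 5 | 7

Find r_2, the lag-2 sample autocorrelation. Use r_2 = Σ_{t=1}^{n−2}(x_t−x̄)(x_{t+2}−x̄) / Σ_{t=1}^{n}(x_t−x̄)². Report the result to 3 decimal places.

-0.643

Mean x̄ = (6 + 6 − 7 − 5 + 5 + 7)/6 = 2.0000
Deviations from mean: 4.0000, 4.0000, -9.0000, -7.0000, 3.0000, 5.0000
Σ(x_t−x̄)(x_{t+2}−x̄) = (-36.0000) + (-28.0000) + (-27.0000) + (-35.0000) = -126.0000
Denominator Σ(x_t−x̄)² = 196.0000
r_2 = -126.0000 / 196.0000 = -0.643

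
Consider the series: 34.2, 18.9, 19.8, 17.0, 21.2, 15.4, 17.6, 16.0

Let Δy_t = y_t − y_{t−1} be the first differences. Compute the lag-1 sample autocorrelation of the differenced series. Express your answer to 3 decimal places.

-0.310

First differences Δy: -15.3, 0.9, -2.8, 4.2, -5.8, 2.2, -1.6
Mean of differences = -2.6000
Numerator Σ(Δy_t−Δȳ)(Δy_{t+1}−Δȳ) = -78.8300
Denominator Σ(Δy_t−Δȳ)² = 254.1000
r_1(Δy) = -78.8300 / 254.1000 = -0.310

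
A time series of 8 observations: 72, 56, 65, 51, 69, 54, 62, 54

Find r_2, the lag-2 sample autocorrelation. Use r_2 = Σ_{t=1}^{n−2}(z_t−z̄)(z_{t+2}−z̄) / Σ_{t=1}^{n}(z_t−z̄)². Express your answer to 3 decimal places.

Mean z̄ = (72 + 56 + 65 + 51 + 69 + 54 + 62 + 54)/8 = 60.3750
Σ(z_t−z̄)(z_{t+2}−z̄) = (53.7656) + (41.0156) + (39.8906) + (59.7656) + (14.0156) + (40.6406) = 249.0938
Denominator Σ(z_t−z̄)² = 421.8750
r_2 = 249.0938 / 421.8750 = 0.590

0.590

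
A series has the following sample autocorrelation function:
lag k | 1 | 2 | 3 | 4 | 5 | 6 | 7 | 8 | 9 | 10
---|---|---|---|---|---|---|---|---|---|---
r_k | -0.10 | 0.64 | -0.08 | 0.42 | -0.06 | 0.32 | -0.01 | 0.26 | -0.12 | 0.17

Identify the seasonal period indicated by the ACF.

2

The largest autocorrelation is r_2 = 0.64, with weaker echoes at lags 4 (0.42), 6 (0.32), 8 (0.26) and 10 (0.17); the remaining lags stay at or below -0.01.
The dominant spike at lag 2 indicates a seasonal period of 2.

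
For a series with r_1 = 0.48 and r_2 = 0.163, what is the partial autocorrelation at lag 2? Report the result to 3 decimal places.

-0.088

φ_{22} = (r_2 − r_1²) / (1 − r_1²)
r_1² = (0.48)² = 0.2304
Numerator = 0.163 − 0.2304 = -0.0674; denominator = 1 − 0.2304 = 0.7696
φ_{22} = -0.0674 / 0.7696 = -0.088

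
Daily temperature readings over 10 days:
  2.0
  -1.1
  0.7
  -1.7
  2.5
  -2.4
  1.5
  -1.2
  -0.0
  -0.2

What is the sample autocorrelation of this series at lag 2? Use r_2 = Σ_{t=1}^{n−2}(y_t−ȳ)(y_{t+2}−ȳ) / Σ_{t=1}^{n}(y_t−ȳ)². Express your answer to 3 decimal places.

0.657

Mean ȳ = (2.0 − 1.1 + 0.7 − 1.7 + 2.5 − 2.4 + 1.5 − 1.2 − 0.0 − 0.2)/10 = 0.0100
Numerator Σ_{t=1}^{8}(y_t−ȳ)(y_{t+2}−ȳ) = 15.9758
Denominator Σ(y_t−ȳ)² = 24.3290
r_2 = 15.9758 / 24.3290 = 0.657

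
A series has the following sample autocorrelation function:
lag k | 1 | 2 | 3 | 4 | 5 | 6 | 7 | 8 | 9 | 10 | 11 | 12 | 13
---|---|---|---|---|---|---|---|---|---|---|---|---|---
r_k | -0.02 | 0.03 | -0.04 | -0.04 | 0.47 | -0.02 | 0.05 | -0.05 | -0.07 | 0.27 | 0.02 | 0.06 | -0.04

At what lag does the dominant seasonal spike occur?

5

The largest autocorrelation is r_5 = 0.47, with a weaker echo at lag 10 (0.27); the remaining lags stay at or below 0.06.
The dominant spike at lag 5 indicates a seasonal period of 5.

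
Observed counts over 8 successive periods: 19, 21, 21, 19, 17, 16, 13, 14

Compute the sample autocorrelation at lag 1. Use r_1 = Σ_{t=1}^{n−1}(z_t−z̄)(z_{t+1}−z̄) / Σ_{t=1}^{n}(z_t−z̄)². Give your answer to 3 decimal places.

0.707

Mean z̄ = (19 + 21 + 21 + 19 + 17 + 16 + 13 + 14)/8 = 17.5000
Numerator Σ_{t=1}^{7}(z_t−z̄)(z_{t+1}−z̄) = 45.2500
Denominator Σ(z_t−z̄)² = 64.0000
r_1 = 45.2500 / 64.0000 = 0.707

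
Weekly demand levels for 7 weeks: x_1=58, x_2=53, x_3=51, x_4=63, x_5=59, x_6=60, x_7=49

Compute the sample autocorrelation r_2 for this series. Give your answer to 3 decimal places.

-0.247

Mean x̄ = (58 + 53 + 51 + 63 + 59 + 60 + 49)/7 = 56.1429
Σ(x_t−x̄)(x_{t+2}−x̄) = (-9.5510) + (-21.5510) + (-14.6939) + (26.4490) + (-20.4082) = -39.7551
Denominator Σ(x_t−x̄)² = 160.8571
r_2 = -39.7551 / 160.8571 = -0.247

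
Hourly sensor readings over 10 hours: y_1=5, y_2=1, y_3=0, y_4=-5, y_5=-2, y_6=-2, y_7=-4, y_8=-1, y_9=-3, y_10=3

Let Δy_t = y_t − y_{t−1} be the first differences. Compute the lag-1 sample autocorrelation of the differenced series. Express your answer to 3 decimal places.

First differences Δy: -4, -1, -5, 3, 0, -2, 3, -2, 6
Mean of differences = -0.2222
Numerator Σ(Δy_t−Δȳ)(Δy_{t+1}−Δȳ) = -30.9383
Denominator Σ(Δy_t−Δȳ)² = 103.5556
r_1(Δy) = -30.9383 / 103.5556 = -0.299

-0.299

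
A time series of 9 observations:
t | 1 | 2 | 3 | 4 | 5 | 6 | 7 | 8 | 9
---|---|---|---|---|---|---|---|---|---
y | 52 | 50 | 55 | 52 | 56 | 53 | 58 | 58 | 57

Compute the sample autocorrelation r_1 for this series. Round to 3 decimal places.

Mean ȳ = (52 + 50 + 55 + 52 + 56 + 53 + 58 + 58 + 57)/9 = 54.5556
Numerator Σ_{t=1}^{8}(y_t−ȳ)(y_{t+1}−ȳ) = 17.4691
Denominator Σ(y_t−ȳ)² = 68.2222
r_1 = 17.4691 / 68.2222 = 0.256

0.256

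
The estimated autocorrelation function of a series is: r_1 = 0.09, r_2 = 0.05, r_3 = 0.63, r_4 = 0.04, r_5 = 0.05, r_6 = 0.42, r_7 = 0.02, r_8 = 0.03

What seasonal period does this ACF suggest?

3

The largest autocorrelation is r_3 = 0.63, with a weaker echo at lag 6 (0.42); the remaining lags stay at or below 0.09.
The dominant spike at lag 3 indicates a seasonal period of 3.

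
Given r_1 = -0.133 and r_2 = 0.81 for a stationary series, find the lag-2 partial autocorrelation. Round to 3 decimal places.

φ_{22} = (r_2 − r_1²) / (1 − r_1²)
r_1² = (-0.133)² = 0.017689
Numerator = 0.81 − 0.0177 = 0.7923; denominator = 1 − 0.0177 = 0.9823
φ_{22} = 0.7923 / 0.9823 = 0.807

0.807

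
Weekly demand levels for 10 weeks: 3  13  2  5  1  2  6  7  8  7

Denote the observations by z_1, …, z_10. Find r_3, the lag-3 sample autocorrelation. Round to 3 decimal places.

-0.305

Mean z̄ = (3 + 13 + 2 + 5 + 1 + 2 + 6 + 7 + 8 + 7)/10 = 5.4000
Σ(z_t−z̄)(z_{t+3}−z̄) = (0.9600) + (-33.4400) + (11.5600) + (-0.2400) + (-7.0400) + (-8.8400) + (0.9600) = -36.0800
Denominator Σ(z_t−z̄)² = 118.4000
r_3 = -36.0800 / 118.4000 = -0.305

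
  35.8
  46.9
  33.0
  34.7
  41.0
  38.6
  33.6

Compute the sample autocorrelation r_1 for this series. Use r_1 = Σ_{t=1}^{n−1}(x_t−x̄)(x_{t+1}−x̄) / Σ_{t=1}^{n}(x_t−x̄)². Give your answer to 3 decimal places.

-0.386

Mean x̄ = (35.8 + 46.9 + 33.0 + 34.7 + 41.0 + 38.6 + 33.6)/7 = 37.6571
Deviations from mean: -1.8571, 9.2429, -4.6571, -2.9571, 3.3429, 0.9429, -4.0571
Σ(x_t−x̄)(x_{t+1}−x̄) = (-17.1653) + (-43.0453) + (13.7718) + (-9.8853) + (3.1518) + (-3.8253) = -56.9976
Denominator Σ(x_t−x̄)² = 147.8371
r_1 = -56.9976 / 147.8371 = -0.386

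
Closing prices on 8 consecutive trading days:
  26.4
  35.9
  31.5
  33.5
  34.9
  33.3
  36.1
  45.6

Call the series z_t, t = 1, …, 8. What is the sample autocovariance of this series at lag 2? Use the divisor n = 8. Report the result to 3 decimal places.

1.362

Mean z̄ = (26.4 + 35.9 + 31.5 + 33.5 + 34.9 + 33.3 + 36.1 + 45.6)/8 = 34.6500
Deviations: -8.2500, 1.2500, -3.1500, -1.1500, 0.2500, -1.3500, 1.4500, 10.9500
Σ_{t=1}^{6}(z_t−z̄)(z_{t+2}−z̄) = 10.8950
γ_2 = 10.8950 / 8 = 1.362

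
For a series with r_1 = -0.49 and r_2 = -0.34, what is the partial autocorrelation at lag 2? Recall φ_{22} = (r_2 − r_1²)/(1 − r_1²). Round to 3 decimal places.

φ_{22} = (r_2 − r_1²) / (1 − r_1²)
r_1² = (-0.49)² = 0.2401
Numerator = -0.34 − 0.2401 = -0.5801; denominator = 1 − 0.2401 = 0.7599
φ_{22} = -0.5801 / 0.7599 = -0.763

-0.763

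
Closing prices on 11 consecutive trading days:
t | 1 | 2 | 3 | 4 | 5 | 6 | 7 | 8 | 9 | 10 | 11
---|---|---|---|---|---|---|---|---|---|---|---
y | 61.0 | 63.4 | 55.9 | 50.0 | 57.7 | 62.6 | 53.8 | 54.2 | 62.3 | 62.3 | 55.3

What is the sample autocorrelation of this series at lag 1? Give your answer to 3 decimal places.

Mean ȳ = (61.0 + 63.4 + 55.9 + 50.0 + 57.7 + 62.6 + 53.8 + 54.2 + 62.3 + 62.3 + 55.3)/11 = 58.0455
Numerator Σ_{t=1}^{10}(y_t−ȳ)(y_{t+1}−ȳ) = 9.8488
Denominator Σ(y_t−ȳ)² = 204.1473
r_1 = 9.8488 / 204.1473 = 0.048

0.048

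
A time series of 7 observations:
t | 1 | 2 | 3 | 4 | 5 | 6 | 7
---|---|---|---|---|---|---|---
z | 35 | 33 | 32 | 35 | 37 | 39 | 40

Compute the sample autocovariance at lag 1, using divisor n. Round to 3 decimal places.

Mean z̄ = (35 + 33 + 32 + 35 + 37 + 39 + 40)/7 = 35.8571
Σ_{t=1}^{6}(z_t−z̄)(z_{t+1}−z̄) = 32.4082
γ_1 = 32.4082 / 7 = 4.630

4.630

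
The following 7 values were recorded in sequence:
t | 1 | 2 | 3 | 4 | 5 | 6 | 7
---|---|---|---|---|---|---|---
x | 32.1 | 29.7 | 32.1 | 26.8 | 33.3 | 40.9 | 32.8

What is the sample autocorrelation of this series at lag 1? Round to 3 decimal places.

Mean x̄ = (32.1 + 29.7 + 32.1 + 26.8 + 33.3 + 40.9 + 32.8)/7 = 32.5286
Σ(x_t−x̄)(x_{t+1}−x̄) = (1.2122) + (1.2122) + (2.4551) + (-4.4192) + (6.4580) + (2.2722) = 9.1906
Denominator Σ(x_t−x̄)² = 111.9343
r_1 = 9.1906 / 111.9343 = 0.082

0.082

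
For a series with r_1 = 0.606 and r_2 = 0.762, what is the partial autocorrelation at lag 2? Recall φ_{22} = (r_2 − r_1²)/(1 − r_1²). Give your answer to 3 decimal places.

φ_{22} = (r_2 − r_1²) / (1 − r_1²)
r_1² = (0.606)² = 0.367236
Numerator = 0.762 − 0.3672 = 0.3948; denominator = 1 − 0.3672 = 0.6328
φ_{22} = 0.3948 / 0.6328 = 0.624

0.624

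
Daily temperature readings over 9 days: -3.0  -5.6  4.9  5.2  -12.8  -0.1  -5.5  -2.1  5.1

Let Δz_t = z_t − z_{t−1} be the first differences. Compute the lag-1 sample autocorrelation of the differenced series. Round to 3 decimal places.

First differences Δz: -2.6, 10.5, 0.3, -18.0, 12.7, -5.4, 3.4, 7.2
Mean of differences = 1.0125
Numerator Σ(Δz_t−Δz̄)(Δz_{t+1}−Δz̄) = -325.1789
Denominator Σ(Δz_t−Δz̄)² = 686.7488
r_1(Δz) = -325.1789 / 686.7488 = -0.474

-0.474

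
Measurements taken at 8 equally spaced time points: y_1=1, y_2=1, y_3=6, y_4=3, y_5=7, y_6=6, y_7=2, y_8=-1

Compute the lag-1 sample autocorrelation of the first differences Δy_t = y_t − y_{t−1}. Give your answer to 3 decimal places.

First differences Δy: 0, 5, -3, 4, -1, -4, -3
Mean of differences = -0.2857
Numerator Σ(Δy_t−Δȳ)(Δy_{t+1}−Δȳ) = -14.7959
Denominator Σ(Δy_t−Δȳ)² = 75.4286
r_1(Δy) = -14.7959 / 75.4286 = -0.196

-0.196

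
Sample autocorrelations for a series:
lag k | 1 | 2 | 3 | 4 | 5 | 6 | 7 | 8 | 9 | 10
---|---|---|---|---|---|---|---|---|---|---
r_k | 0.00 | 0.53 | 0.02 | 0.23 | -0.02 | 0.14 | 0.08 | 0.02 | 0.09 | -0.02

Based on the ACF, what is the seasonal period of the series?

2

The largest autocorrelation is r_2 = 0.53, with a weaker echo at lag 4 (0.23); the remaining lags stay at or below 0.14.
The dominant spike at lag 2 indicates a seasonal period of 2.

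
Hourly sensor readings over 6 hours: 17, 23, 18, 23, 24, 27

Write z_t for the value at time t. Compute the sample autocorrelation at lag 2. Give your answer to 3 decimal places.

0.250

Mean z̄ = (17 + 23 + 18 + 23 + 24 + 27)/6 = 22.0000
Deviations from mean: -5.0000, 1.0000, -4.0000, 1.0000, 2.0000, 5.0000
Numerator Σ_{t=1}^{4}(z_t−z̄)(z_{t+2}−z̄) = 18.0000
Denominator Σ(z_t−z̄)² = 72.0000
r_2 = 18.0000 / 72.0000 = 0.250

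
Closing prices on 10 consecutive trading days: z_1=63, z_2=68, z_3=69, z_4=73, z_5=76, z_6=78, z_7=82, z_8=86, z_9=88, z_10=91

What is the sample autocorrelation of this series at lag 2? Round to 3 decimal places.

Mean z̄ = (63 + 68 + 69 + 73 + 76 + 78 + 82 + 86 + 88 + 91)/10 = 77.4000
Numerator Σ_{t=1}^{8}(z_t−z̄)(z_{t+2}−z̄) = 335.8800
Denominator Σ(z_t−z̄)² = 780.4000
r_2 = 335.8800 / 780.4000 = 0.430

0.430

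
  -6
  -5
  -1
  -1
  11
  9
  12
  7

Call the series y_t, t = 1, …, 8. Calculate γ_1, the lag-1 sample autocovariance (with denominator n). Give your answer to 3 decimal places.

28.023

Mean ȳ = (-6 − 5 − 1 − 1 + 11 + 9 + 12 + 7)/8 = 3.2500
Deviations: -9.2500, -8.2500, -4.2500, -4.2500, 7.7500, 5.7500, 8.7500, 3.7500
Σ_{t=1}^{7}(y_t−ȳ)(y_{t+1}−ȳ) = 224.1875
γ_1 = 224.1875 / 8 = 28.023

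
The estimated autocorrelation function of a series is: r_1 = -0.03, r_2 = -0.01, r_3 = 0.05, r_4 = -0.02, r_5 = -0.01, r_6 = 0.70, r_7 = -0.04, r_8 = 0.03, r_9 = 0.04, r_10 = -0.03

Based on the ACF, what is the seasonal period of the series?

6

The largest autocorrelation is r_6 = 0.70; the remaining lags stay at or below 0.05.
The dominant spike at lag 6 indicates a seasonal period of 6.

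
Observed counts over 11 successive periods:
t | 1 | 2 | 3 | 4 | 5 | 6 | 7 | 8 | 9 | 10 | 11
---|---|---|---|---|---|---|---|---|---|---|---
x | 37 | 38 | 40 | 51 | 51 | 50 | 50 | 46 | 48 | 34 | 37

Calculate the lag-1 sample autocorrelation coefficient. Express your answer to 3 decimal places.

0.494

Mean x̄ = (37 + 38 + 40 + 51 + 51 + 50 + 50 + 46 + 48 + 34 + 37)/11 = 43.8182
Numerator Σ_{t=1}^{10}(x_t−x̄)(x_{t+1}−x̄) = 217.1488
Denominator Σ(x_t−x̄)² = 439.6364
r_1 = 217.1488 / 439.6364 = 0.494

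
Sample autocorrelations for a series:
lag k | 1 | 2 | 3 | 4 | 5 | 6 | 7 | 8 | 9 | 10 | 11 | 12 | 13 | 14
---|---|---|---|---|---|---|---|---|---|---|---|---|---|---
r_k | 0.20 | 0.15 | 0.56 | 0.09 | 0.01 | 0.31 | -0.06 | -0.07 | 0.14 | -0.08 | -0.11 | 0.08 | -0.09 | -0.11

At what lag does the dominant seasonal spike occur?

3

The largest autocorrelation is r_3 = 0.56, with a weaker echo at lag 6 (0.31); the remaining lags stay at or below 0.20. The elevated value at lag 1 (0.20), dropping to 0.15 at lag 2, reflects decaying short-term dependence rather than seasonality.
The dominant spike at lag 3 indicates a seasonal period of 3.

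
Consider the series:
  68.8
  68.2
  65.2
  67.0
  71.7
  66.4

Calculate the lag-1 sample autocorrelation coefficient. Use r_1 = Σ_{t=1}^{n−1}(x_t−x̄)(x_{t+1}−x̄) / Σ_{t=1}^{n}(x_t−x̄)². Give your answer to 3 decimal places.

-0.281

Mean x̄ = (68.8 + 68.2 + 65.2 + 67.0 + 71.7 + 66.4)/6 = 67.8833
Numerator Σ_{t=1}^{5}(x_t−x̄)(x_{t+1}−x̄) = -7.2219
Denominator Σ(x_t−x̄)² = 25.6883
r_1 = -7.2219 / 25.6883 = -0.281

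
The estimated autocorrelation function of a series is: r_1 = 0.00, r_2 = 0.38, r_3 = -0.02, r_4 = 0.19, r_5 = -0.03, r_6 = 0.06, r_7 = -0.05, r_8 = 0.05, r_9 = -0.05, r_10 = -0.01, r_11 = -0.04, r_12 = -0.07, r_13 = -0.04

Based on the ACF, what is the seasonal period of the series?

The largest autocorrelation is r_2 = 0.38, with a weaker echo at lag 4 (0.19); the remaining lags stay at or below 0.06.
The dominant spike at lag 2 indicates a seasonal period of 2.

2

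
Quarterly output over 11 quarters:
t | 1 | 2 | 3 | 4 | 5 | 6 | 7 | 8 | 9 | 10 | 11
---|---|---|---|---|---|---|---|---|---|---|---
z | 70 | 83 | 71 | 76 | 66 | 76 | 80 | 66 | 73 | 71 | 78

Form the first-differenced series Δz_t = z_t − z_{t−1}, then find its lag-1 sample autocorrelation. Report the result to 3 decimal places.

-0.590

First differences Δz: 13, -12, 5, -10, 10, 4, -14, 7, -2, 7
Mean of differences = 0.8000
Numerator Σ(Δz_t−Δz̄)(Δz_{t+1}−Δz̄) = -499.0400
Denominator Σ(Δz_t−Δz̄)² = 845.6000
r_1(Δz) = -499.0400 / 845.6000 = -0.590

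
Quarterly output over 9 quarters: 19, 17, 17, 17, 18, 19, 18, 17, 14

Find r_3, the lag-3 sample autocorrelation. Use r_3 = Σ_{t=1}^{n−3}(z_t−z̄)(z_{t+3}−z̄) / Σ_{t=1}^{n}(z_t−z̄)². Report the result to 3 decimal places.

Mean z̄ = (19 + 17 + 17 + 17 + 18 + 19 + 18 + 17 + 14)/9 = 17.3333
Numerator Σ_{t=1}^{6}(z_t−z̄)(z_{t+3}−z̄) = -7.3333
Denominator Σ(z_t−z̄)² = 18.0000
r_3 = -7.3333 / 18.0000 = -0.407

-0.407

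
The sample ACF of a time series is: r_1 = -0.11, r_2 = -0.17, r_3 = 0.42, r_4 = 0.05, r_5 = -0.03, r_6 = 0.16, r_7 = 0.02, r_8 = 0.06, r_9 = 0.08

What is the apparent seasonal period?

3

The largest autocorrelation is r_3 = 0.42, with a weaker echo at lag 6 (0.16); the remaining lags stay at or below 0.08.
The dominant spike at lag 3 indicates a seasonal period of 3.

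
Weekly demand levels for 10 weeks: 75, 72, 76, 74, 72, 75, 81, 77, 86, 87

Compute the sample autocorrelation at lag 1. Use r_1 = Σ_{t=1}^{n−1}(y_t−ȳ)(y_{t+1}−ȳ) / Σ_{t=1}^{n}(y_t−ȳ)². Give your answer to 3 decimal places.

Mean ȳ = (75 + 72 + 76 + 74 + 72 + 75 + 81 + 77 + 86 + 87)/10 = 77.5000
Numerator Σ_{t=1}^{9}(y_t−ȳ)(y_{t+1}−ȳ) = 126.2500
Denominator Σ(y_t−ȳ)² = 262.5000
r_1 = 126.2500 / 262.5000 = 0.481

0.481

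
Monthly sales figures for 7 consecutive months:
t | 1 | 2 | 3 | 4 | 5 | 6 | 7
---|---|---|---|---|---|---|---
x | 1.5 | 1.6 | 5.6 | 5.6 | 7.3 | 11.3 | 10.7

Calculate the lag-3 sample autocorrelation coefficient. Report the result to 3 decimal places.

Mean x̄ = (1.5 + 1.6 + 5.6 + 5.6 + 7.3 + 11.3 + 10.7)/7 = 6.2286
Deviations from mean: -4.7286, -4.6286, -0.6286, -0.6286, 1.0714, 5.0714, 4.4714
Numerator Σ_{t=1}^{4}(x_t−x̄)(x_{t+3}−x̄) = -7.9853
Denominator Σ(x_t−x̄)² = 91.4343
r_3 = -7.9853 / 91.4343 = -0.087

-0.087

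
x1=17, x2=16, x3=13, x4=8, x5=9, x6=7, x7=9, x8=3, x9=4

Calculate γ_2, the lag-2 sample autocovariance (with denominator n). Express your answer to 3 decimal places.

Mean x̄ = (17 + 16 + 13 + 8 + 9 + 7 + 9 + 3 + 4)/9 = 9.5556
Σ_{t=1}^{7}(x_t−x̄)(x_{t+2}−x̄) = 37.8272
γ_2 = 37.8272 / 9 = 4.203

4.203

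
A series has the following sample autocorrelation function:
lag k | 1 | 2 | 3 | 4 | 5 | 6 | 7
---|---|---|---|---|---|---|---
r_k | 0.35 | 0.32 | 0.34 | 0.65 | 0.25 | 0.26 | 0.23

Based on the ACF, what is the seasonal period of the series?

The largest autocorrelation is r_4 = 0.65; the remaining lags stay at or below 0.35. The elevated value at lag 1 (0.35), dropping to 0.32 at lag 2, reflects decaying short-term dependence rather than seasonality.
The dominant spike at lag 4 indicates a seasonal period of 4.

4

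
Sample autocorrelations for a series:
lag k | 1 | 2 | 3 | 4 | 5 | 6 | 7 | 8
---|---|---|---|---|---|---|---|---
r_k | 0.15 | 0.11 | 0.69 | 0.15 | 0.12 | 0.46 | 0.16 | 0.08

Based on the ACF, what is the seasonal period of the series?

The largest autocorrelation is r_3 = 0.69, with a weaker echo at lag 6 (0.46); the remaining lags stay at or below 0.16.
The dominant spike at lag 3 indicates a seasonal period of 3.

3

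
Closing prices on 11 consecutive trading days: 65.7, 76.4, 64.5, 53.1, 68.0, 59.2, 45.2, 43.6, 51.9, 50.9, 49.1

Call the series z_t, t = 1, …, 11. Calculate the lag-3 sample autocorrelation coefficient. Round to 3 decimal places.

0.240

Mean z̄ = (65.7 + 76.4 + 64.5 + 53.1 + 68.0 + 59.2 + 45.2 + 43.6 + 51.9 + 50.9 + 49.1)/11 = 57.0545
Numerator Σ_{t=1}^{8}(z_t−z̄)(z_{t+3}−z̄) = 262.0683
Denominator Σ(z_t−z̄)² = 1093.7473
r_3 = 262.0683 / 1093.7473 = 0.240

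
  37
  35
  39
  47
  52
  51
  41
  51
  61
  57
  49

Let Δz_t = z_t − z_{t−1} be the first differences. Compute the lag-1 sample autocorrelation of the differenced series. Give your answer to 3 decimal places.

First differences Δz: -2, 4, 8, 5, -1, -10, 10, 10, -4, -8
Mean of differences = 1.2000
Numerator Σ(Δz_t−Δz̄)(Δz_{t+1}−Δz̄) = 33.1600
Denominator Σ(Δz_t−Δz̄)² = 475.6000
r_1(Δz) = 33.1600 / 475.6000 = 0.070

0.070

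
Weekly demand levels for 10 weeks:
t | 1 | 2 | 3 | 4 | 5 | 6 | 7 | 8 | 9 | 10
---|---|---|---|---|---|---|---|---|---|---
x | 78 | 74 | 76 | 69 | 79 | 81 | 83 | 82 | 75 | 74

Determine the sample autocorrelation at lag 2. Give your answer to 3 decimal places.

-0.040

Mean x̄ = (78 + 74 + 76 + 69 + 79 + 81 + 83 + 82 + 75 + 74)/10 = 77.1000
Numerator Σ_{t=1}^{8}(x_t−x̄)(x_{t+2}−x̄) = -6.8200
Denominator Σ(x_t−x̄)² = 168.9000
r_2 = -6.8200 / 168.9000 = -0.040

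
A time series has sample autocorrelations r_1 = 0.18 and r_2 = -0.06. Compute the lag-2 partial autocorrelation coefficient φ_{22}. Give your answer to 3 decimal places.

φ_{22} = (r_2 − r_1²) / (1 − r_1²)
r_1² = (0.18)² = 0.0324
Numerator = -0.06 − 0.0324 = -0.0924; denominator = 1 − 0.0324 = 0.9676
φ_{22} = -0.0924 / 0.9676 = -0.095

-0.095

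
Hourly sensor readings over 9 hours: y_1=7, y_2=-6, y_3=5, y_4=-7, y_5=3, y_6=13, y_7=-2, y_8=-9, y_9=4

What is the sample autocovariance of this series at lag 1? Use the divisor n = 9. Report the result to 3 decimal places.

-14.569

Mean ȳ = (7 − 6 + 5 − 7 + 3 + 13 − 2 − 9 + 4)/9 = 0.8889
Σ_{t=1}^{8}(y_t−ȳ)(y_{t+1}−ȳ) = -131.1235
γ_1 = -131.1235 / 9 = -14.569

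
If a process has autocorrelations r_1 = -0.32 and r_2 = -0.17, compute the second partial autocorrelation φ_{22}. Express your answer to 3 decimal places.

φ_{22} = (r_2 − r_1²) / (1 − r_1²)
r_1² = (-0.32)² = 0.1024
Numerator = -0.17 − 0.1024 = -0.2724; denominator = 1 − 0.1024 = 0.8976
φ_{22} = -0.2724 / 0.8976 = -0.303

-0.303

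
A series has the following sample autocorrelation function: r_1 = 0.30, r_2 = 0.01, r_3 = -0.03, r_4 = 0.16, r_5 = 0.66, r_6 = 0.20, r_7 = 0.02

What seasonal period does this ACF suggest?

5

The largest autocorrelation is r_5 = 0.66; the remaining lags stay at or below 0.30. The elevated value at lag 1 (0.30), dropping to 0.01 at lag 2, reflects decaying short-term dependence rather than seasonality.
The dominant spike at lag 5 indicates a seasonal period of 5.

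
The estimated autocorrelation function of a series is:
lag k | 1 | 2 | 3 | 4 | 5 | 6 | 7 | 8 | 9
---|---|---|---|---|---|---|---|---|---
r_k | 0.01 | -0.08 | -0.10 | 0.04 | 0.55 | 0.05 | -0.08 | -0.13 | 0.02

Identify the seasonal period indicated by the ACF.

The largest autocorrelation is r_5 = 0.55; the remaining lags stay at or below 0.05.
The dominant spike at lag 5 indicates a seasonal period of 5.

5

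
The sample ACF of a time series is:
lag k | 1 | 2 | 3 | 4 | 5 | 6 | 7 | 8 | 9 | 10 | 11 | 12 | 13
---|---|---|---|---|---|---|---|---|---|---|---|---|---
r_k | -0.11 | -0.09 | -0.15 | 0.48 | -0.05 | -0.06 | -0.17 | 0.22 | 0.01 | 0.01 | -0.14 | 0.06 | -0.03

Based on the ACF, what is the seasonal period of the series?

4

The largest autocorrelation is r_4 = 0.48, with a weaker echo at lag 8 (0.22); the remaining lags stay at or below 0.06.
The dominant spike at lag 4 indicates a seasonal period of 4.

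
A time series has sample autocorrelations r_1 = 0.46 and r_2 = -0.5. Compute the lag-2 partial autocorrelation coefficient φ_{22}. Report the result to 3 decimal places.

φ_{22} = (r_2 − r_1²) / (1 − r_1²)
r_1² = (0.46)² = 0.2116
Numerator = -0.5 − 0.2116 = -0.7116; denominator = 1 − 0.2116 = 0.7884
φ_{22} = -0.7116 / 0.7884 = -0.903

-0.903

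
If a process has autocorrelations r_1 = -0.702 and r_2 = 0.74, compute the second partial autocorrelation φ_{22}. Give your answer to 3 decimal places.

0.487

φ_{22} = (r_2 − r_1²) / (1 − r_1²)
r_1² = (-0.702)² = 0.492804
Numerator = 0.74 − 0.4928 = 0.2472; denominator = 1 − 0.4928 = 0.5072
φ_{22} = 0.2472 / 0.5072 = 0.487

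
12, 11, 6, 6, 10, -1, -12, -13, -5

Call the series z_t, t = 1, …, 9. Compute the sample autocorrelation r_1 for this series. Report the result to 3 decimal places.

0.668

Mean z̄ = (12 + 11 + 6 + 6 + 10 − 1 − 12 − 13 − 5)/9 = 1.5556
Numerator Σ_{t=1}^{8}(z_t−z̄)(z_{t+1}−z̄) = 503.6914
Denominator Σ(z_t−z̄)² = 754.2222
r_1 = 503.6914 / 754.2222 = 0.668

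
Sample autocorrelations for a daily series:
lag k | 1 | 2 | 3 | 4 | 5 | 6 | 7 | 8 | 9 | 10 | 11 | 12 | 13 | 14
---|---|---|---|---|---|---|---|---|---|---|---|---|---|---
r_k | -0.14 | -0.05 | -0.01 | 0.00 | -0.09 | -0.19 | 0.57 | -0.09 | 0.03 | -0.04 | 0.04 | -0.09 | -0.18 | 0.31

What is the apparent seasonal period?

7

The largest autocorrelation is r_7 = 0.57, with a weaker echo at lag 14 (0.31); the remaining lags stay at or below 0.04.
The dominant spike at lag 7 indicates a seasonal period of 7.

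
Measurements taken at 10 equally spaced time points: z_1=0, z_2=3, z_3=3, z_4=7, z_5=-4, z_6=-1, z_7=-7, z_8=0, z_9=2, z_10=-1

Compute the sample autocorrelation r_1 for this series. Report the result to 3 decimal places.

0.075

Mean z̄ = (0 + 3 + 3 + 7 − 4 − 1 − 7 + 0 + 2 − 1)/10 = 0.2000
Numerator Σ_{t=1}^{9}(z_t−z̄)(z_{t+1}−z̄) = 10.3600
Denominator Σ(z_t−z̄)² = 137.6000
r_1 = 10.3600 / 137.6000 = 0.075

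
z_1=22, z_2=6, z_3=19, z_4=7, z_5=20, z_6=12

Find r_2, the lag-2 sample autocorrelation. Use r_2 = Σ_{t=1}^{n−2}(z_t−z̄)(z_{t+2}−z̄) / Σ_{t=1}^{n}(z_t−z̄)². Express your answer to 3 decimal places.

0.582

Mean z̄ = (22 + 6 + 19 + 7 + 20 + 12)/6 = 14.3333
Deviations from mean: 7.6667, -8.3333, 4.6667, -7.3333, 5.6667, -2.3333
Σ(z_t−z̄)(z_{t+2}−z̄) = (35.7778) + (61.1111) + (26.4444) + (17.1111) = 140.4444
Denominator Σ(z_t−z̄)² = 241.3333
r_2 = 140.4444 / 241.3333 = 0.582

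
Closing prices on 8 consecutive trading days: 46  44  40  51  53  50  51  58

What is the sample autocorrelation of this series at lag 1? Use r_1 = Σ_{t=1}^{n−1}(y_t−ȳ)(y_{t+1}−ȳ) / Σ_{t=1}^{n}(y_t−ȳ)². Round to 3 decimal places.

Mean ȳ = (46 + 44 + 40 + 51 + 53 + 50 + 51 + 58)/8 = 49.1250
Numerator Σ_{t=1}^{7}(y_t−ȳ)(y_{t+1}−ȳ) = 74.6094
Denominator Σ(y_t−ȳ)² = 220.8750
r_1 = 74.6094 / 220.8750 = 0.338

0.338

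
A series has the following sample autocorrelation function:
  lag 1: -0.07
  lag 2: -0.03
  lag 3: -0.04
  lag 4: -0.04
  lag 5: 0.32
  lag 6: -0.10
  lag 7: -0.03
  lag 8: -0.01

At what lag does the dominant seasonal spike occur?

5

The largest autocorrelation is r_5 = 0.32; the remaining lags stay at or below -0.01.
The dominant spike at lag 5 indicates a seasonal period of 5.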